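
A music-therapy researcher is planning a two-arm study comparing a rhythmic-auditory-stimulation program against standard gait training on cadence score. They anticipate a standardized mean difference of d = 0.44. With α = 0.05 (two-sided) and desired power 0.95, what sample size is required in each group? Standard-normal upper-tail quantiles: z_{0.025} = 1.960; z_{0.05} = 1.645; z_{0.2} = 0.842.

For two independent groups with equal n: n = 2·((z_{α/2} + z_β) / d)².
z_{α/2} + z_β = 1.960 + 1.645 = 3.605.
n = 2 × (3.605 / 0.44)² = 2 × 8.193² = 2 × 67.13 = 134.3.
Round up to the next whole participant.

n = 135 per group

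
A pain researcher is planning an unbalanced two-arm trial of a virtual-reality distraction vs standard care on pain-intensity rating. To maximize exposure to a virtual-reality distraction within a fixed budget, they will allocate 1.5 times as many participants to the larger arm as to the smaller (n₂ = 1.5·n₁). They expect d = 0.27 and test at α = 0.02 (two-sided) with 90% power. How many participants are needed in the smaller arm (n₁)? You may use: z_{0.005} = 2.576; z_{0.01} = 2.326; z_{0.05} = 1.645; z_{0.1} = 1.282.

With allocation ratio k = n₂/n₁ = 1.5, Var(x̄₁−x̄₂) = σ²(1/n₁ + 1/(k·n₁)) = σ²·(k+1)/(k·n₁).
So n₁ = (1 + 1/k)·((z_{α/2} + z_β)/d)² = 1.667 × (3.608/0.27)².
n₁ = 1.667 × 178.57 = 297.6.
Round up: n₁ = 298, giving n₂ = 1.5 × 298 = 447.

n₁ = 298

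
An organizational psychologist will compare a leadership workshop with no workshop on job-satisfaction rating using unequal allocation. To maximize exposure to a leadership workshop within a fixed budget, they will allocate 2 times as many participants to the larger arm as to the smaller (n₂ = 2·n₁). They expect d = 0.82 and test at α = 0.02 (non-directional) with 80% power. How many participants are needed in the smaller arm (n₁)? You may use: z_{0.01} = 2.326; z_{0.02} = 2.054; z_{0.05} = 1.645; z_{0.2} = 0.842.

n₁ = 23

With allocation ratio k = n₂/n₁ = 2, Var(x̄₁−x̄₂) = σ²(1/n₁ + 1/(k·n₁)) = σ²·(k+1)/(k·n₁).
So n₁ = (1 + 1/k)·((z_{α/2} + z_β)/d)² = 1.500 × (3.168/0.82)².
n₁ = 1.500 × 14.93 = 22.4.
Round up: n₁ = 23, giving n₂ = 2 × 23 = 46.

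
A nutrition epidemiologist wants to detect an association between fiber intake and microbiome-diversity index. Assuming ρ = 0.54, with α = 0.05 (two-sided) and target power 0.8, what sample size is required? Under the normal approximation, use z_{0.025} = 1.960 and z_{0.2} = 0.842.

n = 25

Fisher's z: C = ½·ln((1+r)/(1−r)) = ½·ln(3.3478) = 0.6042.
n = ((z_{α/2} + z_β)/C)² + 3.
(1.960 + 0.842) / 0.6042 = 2.802 / 0.6042 = 4.638.
n = 4.638² + 3 = 21.51 + 3 = 24.5.
Round up.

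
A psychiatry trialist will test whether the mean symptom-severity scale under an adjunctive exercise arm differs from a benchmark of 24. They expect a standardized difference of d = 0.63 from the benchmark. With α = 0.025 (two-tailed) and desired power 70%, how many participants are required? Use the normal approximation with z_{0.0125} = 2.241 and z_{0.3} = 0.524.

n = 20

For a one-sample test: n = ((z_{α/2} + z_β) / d)².
z_{α/2} + z_β = 2.241 + 0.524 = 2.765.
n = (2.765 / 0.63)² = 4.389² = 19.26.
Round up.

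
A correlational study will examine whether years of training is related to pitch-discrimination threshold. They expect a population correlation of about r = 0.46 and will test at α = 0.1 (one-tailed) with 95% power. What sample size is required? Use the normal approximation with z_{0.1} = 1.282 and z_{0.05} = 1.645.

n = 38

Fisher's z: C = ½·ln((1+r)/(1−r)) = ½·ln(2.7037) = 0.4973.
n = ((z_{α} + z_β)/C)² + 3.
(1.282 + 1.645) / 0.4973 = 2.927 / 0.4973 = 5.886.
n = 5.886² + 3 = 34.64 + 3 = 37.6.
Round up.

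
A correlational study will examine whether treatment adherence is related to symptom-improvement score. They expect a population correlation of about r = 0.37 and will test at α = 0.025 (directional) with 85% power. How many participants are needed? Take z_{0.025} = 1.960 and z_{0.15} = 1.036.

Fisher's z: C = ½·ln((1+r)/(1−r)) = ½·ln(2.1746) = 0.3884.
n = ((z_{α} + z_β)/C)² + 3.
(1.960 + 1.036) / 0.3884 = 2.996 / 0.3884 = 7.714.
n = 7.714² + 3 = 59.50 + 3 = 62.5.
Round up.

n = 63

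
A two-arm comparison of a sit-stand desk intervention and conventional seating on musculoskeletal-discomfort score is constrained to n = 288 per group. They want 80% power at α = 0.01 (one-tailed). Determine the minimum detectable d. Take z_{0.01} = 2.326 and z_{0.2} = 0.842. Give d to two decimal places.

d_min ≈ 0.26

For two independent groups of n = 288 each: d_min = (z_{α} + z_β)·√(2/n).
z-sum = 2.326 + 0.842 = 3.168.
d_min = 3.168 × √(2/288) = 3.168 × 0.0833 = 0.264.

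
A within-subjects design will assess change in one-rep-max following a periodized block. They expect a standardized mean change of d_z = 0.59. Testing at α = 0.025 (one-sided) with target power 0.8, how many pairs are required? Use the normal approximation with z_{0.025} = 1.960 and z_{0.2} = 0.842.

n = 23 pairs

For a paired (one-sample on differences) test: n = ((z_{α} + z_β) / d)².
z_{α} + z_β = 1.960 + 0.842 = 2.802.
n = (2.802 / 0.59)² = 4.749² = 22.55.
Round up.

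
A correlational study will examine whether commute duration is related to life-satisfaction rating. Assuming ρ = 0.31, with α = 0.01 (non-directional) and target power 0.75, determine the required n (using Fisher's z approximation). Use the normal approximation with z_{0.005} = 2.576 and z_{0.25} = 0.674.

Fisher's z: C = ½·ln((1+r)/(1−r)) = ½·ln(1.8986) = 0.3205.
n = ((z_{α/2} + z_β)/C)² + 3.
(2.576 + 0.674) / 0.3205 = 3.250 / 0.3205 = 10.140.
n = 10.140² + 3 = 102.83 + 3 = 105.8.
Round up.

n = 106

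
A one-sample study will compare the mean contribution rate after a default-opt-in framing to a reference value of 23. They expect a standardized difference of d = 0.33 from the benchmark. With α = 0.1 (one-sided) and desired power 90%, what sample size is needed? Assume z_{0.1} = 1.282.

For a one-sample test: n = ((z_{α} + z_β) / d)².
z_{α} + z_β = 1.282 + 1.282 = 2.564.
n = (2.564 / 0.33)² = 7.770² = 60.37.
Round up.

n = 61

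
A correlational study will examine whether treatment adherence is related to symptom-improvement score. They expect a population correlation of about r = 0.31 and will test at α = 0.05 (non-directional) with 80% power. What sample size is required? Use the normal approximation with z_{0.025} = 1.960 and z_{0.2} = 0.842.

n = 80

Fisher's z: C = ½·ln((1+r)/(1−r)) = ½·ln(1.8986) = 0.3205.
n = ((z_{α/2} + z_β)/C)² + 3.
(1.960 + 0.842) / 0.3205 = 2.802 / 0.3205 = 8.743.
n = 8.743² + 3 = 76.43 + 3 = 79.4.
Round up.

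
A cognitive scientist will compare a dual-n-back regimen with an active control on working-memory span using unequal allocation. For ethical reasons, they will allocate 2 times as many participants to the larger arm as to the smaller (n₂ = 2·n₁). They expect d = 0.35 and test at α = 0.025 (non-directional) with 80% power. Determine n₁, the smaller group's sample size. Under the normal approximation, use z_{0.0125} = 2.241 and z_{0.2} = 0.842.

n₁ = 117

With allocation ratio k = n₂/n₁ = 2, Var(x̄₁−x̄₂) = σ²(1/n₁ + 1/(k·n₁)) = σ²·(k+1)/(k·n₁).
So n₁ = (1 + 1/k)·((z_{α/2} + z_β)/d)² = 1.500 × (3.083/0.35)².
n₁ = 1.500 × 77.59 = 116.4.
Round up: n₁ = 117, giving n₂ = 2 × 117 = 234.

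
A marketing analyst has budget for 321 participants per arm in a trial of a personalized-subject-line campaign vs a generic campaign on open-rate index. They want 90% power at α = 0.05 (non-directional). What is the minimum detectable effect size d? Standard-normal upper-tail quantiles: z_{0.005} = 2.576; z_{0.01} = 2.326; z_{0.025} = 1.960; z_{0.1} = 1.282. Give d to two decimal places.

For two independent groups of n = 321 each: d_min = (z_{α/2} + z_β)·√(2/n).
z-sum = 1.960 + 1.282 = 3.242.
d_min = 3.242 × √(2/321) = 3.242 × 0.0789 = 0.256.

d_min ≈ 0.26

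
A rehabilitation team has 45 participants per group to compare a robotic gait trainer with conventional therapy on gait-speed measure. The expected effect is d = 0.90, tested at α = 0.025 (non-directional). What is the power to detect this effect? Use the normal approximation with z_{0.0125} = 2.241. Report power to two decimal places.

power ≈ 0.98

For two equal groups, power = Φ(d·√(n/2) − z_{α/2}).
d·√(n/2) = 0.90 × √(45/2) = 0.90 × 4.743 = 4.269.
z_β = 4.269 − 2.241 = 2.028.
Power = Φ(2.028) = 0.979.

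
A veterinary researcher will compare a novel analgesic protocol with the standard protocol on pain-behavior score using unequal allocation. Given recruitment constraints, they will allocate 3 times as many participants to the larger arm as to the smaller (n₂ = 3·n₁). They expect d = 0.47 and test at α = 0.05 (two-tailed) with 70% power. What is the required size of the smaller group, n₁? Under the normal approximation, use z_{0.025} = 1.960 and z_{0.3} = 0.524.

n₁ = 38

With allocation ratio k = n₂/n₁ = 3, Var(x̄₁−x̄₂) = σ²(1/n₁ + 1/(k·n₁)) = σ²·(k+1)/(k·n₁).
So n₁ = (1 + 1/k)·((z_{α/2} + z_β)/d)² = 1.333 × (2.484/0.47)².
n₁ = 1.333 × 27.93 = 37.2.
Round up: n₁ = 38, giving n₂ = 3 × 38 = 114.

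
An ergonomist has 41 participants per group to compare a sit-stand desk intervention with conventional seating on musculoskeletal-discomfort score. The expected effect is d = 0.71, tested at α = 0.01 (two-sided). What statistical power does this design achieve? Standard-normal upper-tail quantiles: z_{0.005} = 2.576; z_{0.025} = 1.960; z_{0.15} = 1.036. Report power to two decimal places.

power ≈ 0.74

For two equal groups, power = Φ(d·√(n/2) − z_{α/2}).
d·√(n/2) = 0.71 × √(41/2) = 0.71 × 4.528 = 3.215.
z_β = 3.215 − 2.576 = 0.639.
Power = Φ(0.639) = 0.738.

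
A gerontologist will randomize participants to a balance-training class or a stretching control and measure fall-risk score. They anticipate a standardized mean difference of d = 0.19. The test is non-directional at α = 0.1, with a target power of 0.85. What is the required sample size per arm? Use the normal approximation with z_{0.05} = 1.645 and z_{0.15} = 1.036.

n = 399 per group

For two independent groups with equal n: n = 2·((z_{α/2} + z_β) / d)².
z_{α/2} + z_β = 1.645 + 1.036 = 2.681.
n = 2 × (2.681 / 0.19)² = 2 × 14.111² = 2 × 199.11 = 398.2.
Round up to the next whole participant.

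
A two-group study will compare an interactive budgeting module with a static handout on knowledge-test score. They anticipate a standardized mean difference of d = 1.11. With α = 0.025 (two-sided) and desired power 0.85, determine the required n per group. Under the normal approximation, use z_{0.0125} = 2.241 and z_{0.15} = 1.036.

For two independent groups with equal n: n = 2·((z_{α/2} + z_β) / d)².
z_{α/2} + z_β = 2.241 + 1.036 = 3.277.
n = 2 × (3.277 / 1.11)² = 2 × 2.952² = 2 × 8.72 = 17.4.
Round up to the next whole participant.

n = 18 per group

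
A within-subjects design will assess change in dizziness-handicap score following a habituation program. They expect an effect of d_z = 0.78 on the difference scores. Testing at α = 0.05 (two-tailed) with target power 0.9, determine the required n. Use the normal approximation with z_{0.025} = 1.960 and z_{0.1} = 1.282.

n = 18 pairs

For a paired (one-sample on differences) test: n = ((z_{α/2} + z_β) / d)².
z_{α/2} + z_β = 1.960 + 1.282 = 3.242.
n = (3.242 / 0.78)² = 4.156² = 17.28.
Round up.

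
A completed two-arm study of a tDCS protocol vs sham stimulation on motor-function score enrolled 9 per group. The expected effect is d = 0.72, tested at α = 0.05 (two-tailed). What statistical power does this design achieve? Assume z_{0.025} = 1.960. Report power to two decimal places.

For two equal groups, power = Φ(d·√(n/2) − z_{α/2}).
d·√(n/2) = 0.72 × √(9/2) = 0.72 × 2.121 = 1.527.
z_β = 1.527 − 1.960 = -0.433.
Power = Φ(-0.433) = 0.333.

power ≈ 0.33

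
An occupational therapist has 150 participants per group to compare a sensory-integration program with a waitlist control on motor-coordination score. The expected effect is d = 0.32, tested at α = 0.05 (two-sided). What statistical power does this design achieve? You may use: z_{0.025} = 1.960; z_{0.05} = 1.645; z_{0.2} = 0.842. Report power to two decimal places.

power ≈ 0.79

For two equal groups, power = Φ(d·√(n/2) − z_{α/2}).
d·√(n/2) = 0.32 × √(150/2) = 0.32 × 8.660 = 2.771.
z_β = 2.771 − 1.960 = 0.811.
Power = Φ(0.811) = 0.791.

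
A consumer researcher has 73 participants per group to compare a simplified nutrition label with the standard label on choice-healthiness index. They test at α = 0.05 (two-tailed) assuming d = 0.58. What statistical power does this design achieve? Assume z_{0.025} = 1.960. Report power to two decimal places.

power ≈ 0.94

For two equal groups, power = Φ(d·√(n/2) − z_{α/2}).
d·√(n/2) = 0.58 × √(73/2) = 0.58 × 6.042 = 3.504.
z_β = 3.504 − 1.960 = 1.544.
Power = Φ(1.544) = 0.939.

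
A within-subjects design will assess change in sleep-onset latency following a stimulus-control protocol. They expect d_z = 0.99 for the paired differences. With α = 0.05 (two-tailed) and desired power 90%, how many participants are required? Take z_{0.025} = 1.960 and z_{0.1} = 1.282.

n = 11 pairs

For a paired (one-sample on differences) test: n = ((z_{α/2} + z_β) / d)².
z_{α/2} + z_β = 1.960 + 1.282 = 3.242.
n = (3.242 / 0.99)² = 3.275² = 10.72.
Round up.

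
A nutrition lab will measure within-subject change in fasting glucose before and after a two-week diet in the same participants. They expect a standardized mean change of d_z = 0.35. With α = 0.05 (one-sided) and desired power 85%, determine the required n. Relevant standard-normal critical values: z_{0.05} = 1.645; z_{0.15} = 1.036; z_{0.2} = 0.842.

n = 59 pairs

For a paired (one-sample on differences) test: n = ((z_{α} + z_β) / d)².
z_{α} + z_β = 1.645 + 1.036 = 2.681.
n = (2.681 / 0.35)² = 7.660² = 58.68.
Round up.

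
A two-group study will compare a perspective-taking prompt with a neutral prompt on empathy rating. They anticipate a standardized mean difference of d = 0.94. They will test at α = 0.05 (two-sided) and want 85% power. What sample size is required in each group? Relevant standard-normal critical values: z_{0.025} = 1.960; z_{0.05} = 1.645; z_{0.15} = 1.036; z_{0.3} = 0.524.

For two independent groups with equal n: n = 2·((z_{α/2} + z_β) / d)².
z_{α/2} + z_β = 1.960 + 1.036 = 2.996.
n = 2 × (2.996 / 0.94)² = 2 × 3.187² = 2 × 10.16 = 20.3.
Round up to the next whole participant.

n = 21 per group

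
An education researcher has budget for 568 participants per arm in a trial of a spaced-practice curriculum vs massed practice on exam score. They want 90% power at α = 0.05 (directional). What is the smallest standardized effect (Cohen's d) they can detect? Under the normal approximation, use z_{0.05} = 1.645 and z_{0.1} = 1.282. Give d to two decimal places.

d_min ≈ 0.17

For two independent groups of n = 568 each: d_min = (z_{α} + z_β)·√(2/n).
z-sum = 1.645 + 1.282 = 2.927.
d_min = 2.927 × √(2/568) = 2.927 × 0.0593 = 0.174.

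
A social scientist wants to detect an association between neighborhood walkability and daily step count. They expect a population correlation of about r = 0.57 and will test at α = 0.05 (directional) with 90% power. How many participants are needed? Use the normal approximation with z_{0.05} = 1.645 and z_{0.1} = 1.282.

Fisher's z: C = ½·ln((1+r)/(1−r)) = ½·ln(3.6512) = 0.6475.
n = ((z_{α} + z_β)/C)² + 3.
(1.645 + 1.282) / 0.6475 = 2.927 / 0.6475 = 4.520.
n = 4.520² + 3 = 20.43 + 3 = 23.4.
Round up.

n = 24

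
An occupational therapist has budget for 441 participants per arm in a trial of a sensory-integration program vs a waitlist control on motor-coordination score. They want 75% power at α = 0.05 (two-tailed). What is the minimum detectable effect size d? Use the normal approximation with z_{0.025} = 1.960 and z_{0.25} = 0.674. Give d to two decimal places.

d_min ≈ 0.18

For two independent groups of n = 441 each: d_min = (z_{α/2} + z_β)·√(2/n).
z-sum = 1.960 + 0.674 = 2.634.
d_min = 2.634 × √(2/441) = 2.634 × 0.0673 = 0.177.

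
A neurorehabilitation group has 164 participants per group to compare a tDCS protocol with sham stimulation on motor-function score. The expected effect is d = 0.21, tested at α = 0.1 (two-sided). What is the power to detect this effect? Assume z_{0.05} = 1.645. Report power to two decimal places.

For two equal groups, power = Φ(d·√(n/2) − z_{α/2}).
d·√(n/2) = 0.21 × √(164/2) = 0.21 × 9.055 = 1.902.
z_β = 1.902 − 1.645 = 0.257.
Power = Φ(0.257) = 0.601.

power ≈ 0.60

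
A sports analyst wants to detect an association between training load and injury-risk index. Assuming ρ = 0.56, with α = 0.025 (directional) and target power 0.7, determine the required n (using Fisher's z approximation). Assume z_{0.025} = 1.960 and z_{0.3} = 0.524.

Fisher's z: C = ½·ln((1+r)/(1−r)) = ½·ln(3.5455) = 0.6328.
n = ((z_{α} + z_β)/C)² + 3.
(1.960 + 0.524) / 0.6328 = 2.484 / 0.6328 = 3.925.
n = 3.925² + 3 = 15.41 + 3 = 18.4.
Round up.

n = 19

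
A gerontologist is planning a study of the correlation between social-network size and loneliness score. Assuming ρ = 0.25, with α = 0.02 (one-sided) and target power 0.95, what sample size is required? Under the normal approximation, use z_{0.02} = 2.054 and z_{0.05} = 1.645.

Fisher's z: C = ½·ln((1+r)/(1−r)) = ½·ln(1.6667) = 0.2554.
n = ((z_{α} + z_β)/C)² + 3.
(2.054 + 1.645) / 0.2554 = 3.699 / 0.2554 = 14.483.
n = 14.483² + 3 = 209.76 + 3 = 212.8.
Round up.

n = 213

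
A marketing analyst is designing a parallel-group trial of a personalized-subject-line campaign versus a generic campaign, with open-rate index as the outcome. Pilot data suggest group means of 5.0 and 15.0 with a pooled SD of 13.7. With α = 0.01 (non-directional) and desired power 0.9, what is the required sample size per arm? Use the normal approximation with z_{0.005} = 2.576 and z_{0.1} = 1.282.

n = 56 per group

Cohen's d = |M₁ − M₂| / SD_pooled = |5.0 − 15.0| / 13.7 = 10.0 / 13.7 = 0.730.
For two independent groups with equal n: n = 2·((z_{α/2} + z_β) / d)².
z_{α/2} + z_β = 2.576 + 1.282 = 3.858.
n = 2 × (3.858 / 0.730)² = 2 × 5.285² = 2 × 27.93 = 55.9.
Round up to the next whole participant.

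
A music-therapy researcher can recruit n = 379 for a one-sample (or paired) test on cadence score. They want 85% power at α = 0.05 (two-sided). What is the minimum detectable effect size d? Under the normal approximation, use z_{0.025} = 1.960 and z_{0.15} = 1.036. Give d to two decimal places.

d_min ≈ 0.15

For a single sample (or paired design) of n = 379: d_min = (z_{α/2} + z_β)/√n.
z-sum = 1.960 + 1.036 = 2.996.
d_min = 2.996 / √379 = 2.996 / 19.468 = 0.154.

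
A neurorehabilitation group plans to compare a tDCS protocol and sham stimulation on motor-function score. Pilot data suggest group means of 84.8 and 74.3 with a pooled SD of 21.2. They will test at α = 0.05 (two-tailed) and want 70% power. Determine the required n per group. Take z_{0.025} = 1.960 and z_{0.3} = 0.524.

n = 51 per group

Cohen's d = |M₁ − M₂| / SD_pooled = |84.8 − 74.3| / 21.2 = 10.5 / 21.2 = 0.495.
For two independent groups with equal n: n = 2·((z_{α/2} + z_β) / d)².
z_{α/2} + z_β = 1.960 + 0.524 = 2.484.
n = 2 × (2.484 / 0.495)² = 2 × 5.018² = 2 × 25.18 = 50.4.
Round up to the next whole participant.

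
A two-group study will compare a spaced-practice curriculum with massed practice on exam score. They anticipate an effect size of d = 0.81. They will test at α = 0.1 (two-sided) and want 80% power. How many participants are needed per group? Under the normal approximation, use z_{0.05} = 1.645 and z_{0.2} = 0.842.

For two independent groups with equal n: n = 2·((z_{α/2} + z_β) / d)².
z_{α/2} + z_β = 1.645 + 0.842 = 2.487.
n = 2 × (2.487 / 0.81)² = 2 × 3.070² = 2 × 9.43 = 18.9.
Round up to the next whole participant.

n = 19 per group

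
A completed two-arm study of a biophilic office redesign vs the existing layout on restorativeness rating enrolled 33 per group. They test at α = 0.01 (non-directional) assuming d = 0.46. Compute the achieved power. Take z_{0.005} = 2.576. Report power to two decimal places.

For two equal groups, power = Φ(d·√(n/2) − z_{α/2}).
d·√(n/2) = 0.46 × √(33/2) = 0.46 × 4.062 = 1.869.
z_β = 1.869 − 2.576 = -0.707.
Power = Φ(-0.707) = 0.240.

power ≈ 0.24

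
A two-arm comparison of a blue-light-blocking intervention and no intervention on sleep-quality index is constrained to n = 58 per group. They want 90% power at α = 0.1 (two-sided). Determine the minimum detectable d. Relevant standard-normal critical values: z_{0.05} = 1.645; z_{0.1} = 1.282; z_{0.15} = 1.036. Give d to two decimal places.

For two independent groups of n = 58 each: d_min = (z_{α/2} + z_β)·√(2/n).
z-sum = 1.645 + 1.282 = 2.927.
d_min = 2.927 × √(2/58) = 2.927 × 0.1857 = 0.544.

d_min ≈ 0.54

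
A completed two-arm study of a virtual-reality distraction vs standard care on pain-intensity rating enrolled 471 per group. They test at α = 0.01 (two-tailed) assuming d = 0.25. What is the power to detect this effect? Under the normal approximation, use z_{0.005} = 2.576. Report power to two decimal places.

For two equal groups, power = Φ(d·√(n/2) − z_{α/2}).
d·√(n/2) = 0.25 × √(471/2) = 0.25 × 15.346 = 3.837.
z_β = 3.837 − 2.576 = 1.261.
Power = Φ(1.261) = 0.896.

power ≈ 0.90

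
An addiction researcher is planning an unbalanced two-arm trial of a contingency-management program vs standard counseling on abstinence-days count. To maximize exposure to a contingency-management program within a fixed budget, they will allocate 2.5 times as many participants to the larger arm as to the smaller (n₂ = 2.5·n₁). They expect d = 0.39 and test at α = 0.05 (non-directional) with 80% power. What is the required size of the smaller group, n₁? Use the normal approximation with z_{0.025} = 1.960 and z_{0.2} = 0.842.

n₁ = 73

With allocation ratio k = n₂/n₁ = 2.5, Var(x̄₁−x̄₂) = σ²(1/n₁ + 1/(k·n₁)) = σ²·(k+1)/(k·n₁).
So n₁ = (1 + 1/k)·((z_{α/2} + z_β)/d)² = 1.400 × (2.802/0.39)².
n₁ = 1.400 × 51.62 = 72.3.
Round up: n₁ = 73, giving n₂ = ⌈2.5 × 73⌉ = ⌈182.5⌉ = 183.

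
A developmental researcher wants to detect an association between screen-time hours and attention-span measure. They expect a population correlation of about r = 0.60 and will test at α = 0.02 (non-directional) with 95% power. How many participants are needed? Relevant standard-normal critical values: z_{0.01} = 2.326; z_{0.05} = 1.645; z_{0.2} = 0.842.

n = 36

Fisher's z: C = ½·ln((1+r)/(1−r)) = ½·ln(4.0000) = 0.6931.
n = ((z_{α/2} + z_β)/C)² + 3.
(2.326 + 1.645) / 0.6931 = 3.971 / 0.6931 = 5.729.
n = 5.729² + 3 = 32.83 + 3 = 35.8.
Round up.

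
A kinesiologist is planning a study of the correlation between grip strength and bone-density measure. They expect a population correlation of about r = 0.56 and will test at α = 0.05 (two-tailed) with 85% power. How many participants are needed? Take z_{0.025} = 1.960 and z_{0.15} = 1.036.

Fisher's z: C = ½·ln((1+r)/(1−r)) = ½·ln(3.5455) = 0.6328.
n = ((z_{α/2} + z_β)/C)² + 3.
(1.960 + 1.036) / 0.6328 = 2.996 / 0.6328 = 4.735.
n = 4.735² + 3 = 22.42 + 3 = 25.4.
Round up.

n = 26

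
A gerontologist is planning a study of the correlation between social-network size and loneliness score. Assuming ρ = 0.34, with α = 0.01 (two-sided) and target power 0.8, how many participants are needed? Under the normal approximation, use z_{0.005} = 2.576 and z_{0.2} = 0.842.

Fisher's z: C = ½·ln((1+r)/(1−r)) = ½·ln(2.0303) = 0.3541.
n = ((z_{α/2} + z_β)/C)² + 3.
(2.576 + 0.842) / 0.3541 = 3.418 / 0.3541 = 9.653.
n = 9.653² + 3 = 93.17 + 3 = 96.2.
Round up.

n = 97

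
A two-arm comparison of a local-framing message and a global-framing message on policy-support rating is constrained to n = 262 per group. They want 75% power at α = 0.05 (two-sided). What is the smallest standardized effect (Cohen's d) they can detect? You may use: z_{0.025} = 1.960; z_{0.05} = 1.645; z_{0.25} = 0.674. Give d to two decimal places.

For two independent groups of n = 262 each: d_min = (z_{α/2} + z_β)·√(2/n).
z-sum = 1.960 + 0.674 = 2.634.
d_min = 2.634 × √(2/262) = 2.634 × 0.0874 = 0.230.

d_min ≈ 0.23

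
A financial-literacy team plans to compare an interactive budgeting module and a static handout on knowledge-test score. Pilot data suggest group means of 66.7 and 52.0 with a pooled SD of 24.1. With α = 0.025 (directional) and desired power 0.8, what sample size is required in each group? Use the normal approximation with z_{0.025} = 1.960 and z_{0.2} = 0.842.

n = 43 per group

Cohen's d = |M₁ − M₂| / SD_pooled = |66.7 − 52.0| / 24.1 = 14.7 / 24.1 = 0.610.
For two independent groups with equal n: n = 2·((z_{α} + z_β) / d)².
z_{α} + z_β = 1.960 + 0.842 = 2.802.
n = 2 × (2.802 / 0.610)² = 2 × 4.593² = 2 × 21.10 = 42.2.
Round up to the next whole participant.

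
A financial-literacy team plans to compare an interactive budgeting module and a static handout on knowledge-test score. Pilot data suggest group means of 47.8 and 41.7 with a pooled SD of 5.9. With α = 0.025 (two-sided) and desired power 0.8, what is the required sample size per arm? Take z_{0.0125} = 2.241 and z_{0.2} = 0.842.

n = 18 per group

Cohen's d = |M₁ − M₂| / SD_pooled = |47.8 − 41.7| / 5.9 = 6.1 / 5.9 = 1.034.
For two independent groups with equal n: n = 2·((z_{α/2} + z_β) / d)².
z_{α/2} + z_β = 2.241 + 0.842 = 3.083.
n = 2 × (3.083 / 1.034)² = 2 × 2.982² = 2 × 8.89 = 17.8.
Round up to the next whole participant.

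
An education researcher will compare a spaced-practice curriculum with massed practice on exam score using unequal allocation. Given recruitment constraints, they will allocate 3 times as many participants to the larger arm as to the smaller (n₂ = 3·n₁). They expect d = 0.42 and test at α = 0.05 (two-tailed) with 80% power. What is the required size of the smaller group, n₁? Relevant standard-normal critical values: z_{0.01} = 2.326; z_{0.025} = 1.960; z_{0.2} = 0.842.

With allocation ratio k = n₂/n₁ = 3, Var(x̄₁−x̄₂) = σ²(1/n₁ + 1/(k·n₁)) = σ²·(k+1)/(k·n₁).
So n₁ = (1 + 1/k)·((z_{α/2} + z_β)/d)² = 1.333 × (2.802/0.42)².
n₁ = 1.333 × 44.51 = 59.3.
Round up: n₁ = 60, giving n₂ = 3 × 60 = 180.

n₁ = 60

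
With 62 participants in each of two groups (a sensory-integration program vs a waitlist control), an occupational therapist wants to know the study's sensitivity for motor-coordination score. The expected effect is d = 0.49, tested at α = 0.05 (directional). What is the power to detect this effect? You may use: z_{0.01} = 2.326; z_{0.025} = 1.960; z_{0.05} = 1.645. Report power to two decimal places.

power ≈ 0.86

For two equal groups, power = Φ(d·√(n/2) − z_{α}).
d·√(n/2) = 0.49 × √(62/2) = 0.49 × 5.568 = 2.728.
z_β = 2.728 − 1.645 = 1.083.
Power = Φ(1.083) = 0.861.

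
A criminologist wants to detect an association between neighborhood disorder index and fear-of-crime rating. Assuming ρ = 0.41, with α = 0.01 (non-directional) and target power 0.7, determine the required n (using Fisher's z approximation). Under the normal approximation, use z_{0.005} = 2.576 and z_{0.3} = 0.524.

Fisher's z: C = ½·ln((1+r)/(1−r)) = ½·ln(2.3898) = 0.4356.
n = ((z_{α/2} + z_β)/C)² + 3.
(2.576 + 0.524) / 0.4356 = 3.100 / 0.4356 = 7.117.
n = 7.117² + 3 = 50.65 + 3 = 53.6.
Round up.

n = 54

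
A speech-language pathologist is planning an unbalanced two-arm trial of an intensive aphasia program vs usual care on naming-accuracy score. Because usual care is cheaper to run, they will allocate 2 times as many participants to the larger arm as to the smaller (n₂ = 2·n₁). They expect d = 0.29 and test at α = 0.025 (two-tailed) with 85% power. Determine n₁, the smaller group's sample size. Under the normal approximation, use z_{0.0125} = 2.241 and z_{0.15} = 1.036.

n₁ = 192

With allocation ratio k = n₂/n₁ = 2, Var(x̄₁−x̄₂) = σ²(1/n₁ + 1/(k·n₁)) = σ²·(k+1)/(k·n₁).
So n₁ = (1 + 1/k)·((z_{α/2} + z_β)/d)² = 1.500 × (3.277/0.29)².
n₁ = 1.500 × 127.69 = 191.5.
Round up: n₁ = 192, giving n₂ = 2 × 192 = 384.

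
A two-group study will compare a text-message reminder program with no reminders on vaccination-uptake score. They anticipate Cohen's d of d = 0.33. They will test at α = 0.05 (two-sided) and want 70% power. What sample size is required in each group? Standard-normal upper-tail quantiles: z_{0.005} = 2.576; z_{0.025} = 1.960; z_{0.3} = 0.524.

For two independent groups with equal n: n = 2·((z_{α/2} + z_β) / d)².
z_{α/2} + z_β = 1.960 + 0.524 = 2.484.
n = 2 × (2.484 / 0.33)² = 2 × 7.527² = 2 × 56.66 = 113.3.
Round up to the next whole participant.

n = 114 per group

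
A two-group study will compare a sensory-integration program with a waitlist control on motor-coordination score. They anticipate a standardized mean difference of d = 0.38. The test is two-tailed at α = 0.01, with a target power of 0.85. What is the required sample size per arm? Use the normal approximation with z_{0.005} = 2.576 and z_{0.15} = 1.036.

For two independent groups with equal n: n = 2·((z_{α/2} + z_β) / d)².
z_{α/2} + z_β = 2.576 + 1.036 = 3.612.
n = 2 × (3.612 / 0.38)² = 2 × 9.505² = 2 × 90.35 = 180.7.
Round up to the next whole participant.

n = 181 per group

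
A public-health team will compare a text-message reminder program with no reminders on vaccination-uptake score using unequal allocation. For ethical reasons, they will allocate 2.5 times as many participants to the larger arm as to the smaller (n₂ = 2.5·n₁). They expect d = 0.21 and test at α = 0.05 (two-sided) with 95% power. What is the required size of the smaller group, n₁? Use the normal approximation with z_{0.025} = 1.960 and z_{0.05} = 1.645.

With allocation ratio k = n₂/n₁ = 2.5, Var(x̄₁−x̄₂) = σ²(1/n₁ + 1/(k·n₁)) = σ²·(k+1)/(k·n₁).
So n₁ = (1 + 1/k)·((z_{α/2} + z_β)/d)² = 1.400 × (3.605/0.21)².
n₁ = 1.400 × 294.69 = 412.6.
Round up: n₁ = 413, giving n₂ = ⌈2.5 × 413⌉ = ⌈1032.5⌉ = 1033.

n₁ = 413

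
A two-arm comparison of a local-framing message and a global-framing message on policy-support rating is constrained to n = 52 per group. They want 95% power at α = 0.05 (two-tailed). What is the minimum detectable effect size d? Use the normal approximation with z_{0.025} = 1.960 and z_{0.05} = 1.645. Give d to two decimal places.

For two independent groups of n = 52 each: d_min = (z_{α/2} + z_β)·√(2/n).
z-sum = 1.960 + 1.645 = 3.605.
d_min = 3.605 × √(2/52) = 3.605 × 0.1961 = 0.707.

d_min ≈ 0.71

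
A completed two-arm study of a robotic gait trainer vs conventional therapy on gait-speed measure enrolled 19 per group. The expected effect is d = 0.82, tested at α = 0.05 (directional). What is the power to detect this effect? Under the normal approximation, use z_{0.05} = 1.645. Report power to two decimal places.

For two equal groups, power = Φ(d·√(n/2) − z_{α}).
d·√(n/2) = 0.82 × √(19/2) = 0.82 × 3.082 = 2.527.
z_β = 2.527 − 1.645 = 0.882.
Power = Φ(0.882) = 0.811.

power ≈ 0.81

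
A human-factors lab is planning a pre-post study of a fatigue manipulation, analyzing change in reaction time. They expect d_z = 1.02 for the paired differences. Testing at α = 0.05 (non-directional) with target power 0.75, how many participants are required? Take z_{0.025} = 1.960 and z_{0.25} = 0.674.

For a paired (one-sample on differences) test: n = ((z_{α/2} + z_β) / d)².
z_{α/2} + z_β = 1.960 + 0.674 = 2.634.
n = (2.634 / 1.02)² = 2.582² = 6.67.
Round up.

n = 7 pairs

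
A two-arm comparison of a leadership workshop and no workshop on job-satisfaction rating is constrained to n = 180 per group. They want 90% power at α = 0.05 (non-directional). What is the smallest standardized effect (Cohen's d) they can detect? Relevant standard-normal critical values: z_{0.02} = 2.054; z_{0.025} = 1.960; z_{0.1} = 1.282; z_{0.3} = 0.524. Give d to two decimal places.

d_min ≈ 0.34

For two independent groups of n = 180 each: d_min = (z_{α/2} + z_β)·√(2/n).
z-sum = 1.960 + 1.282 = 3.242.
d_min = 3.242 × √(2/180) = 3.242 × 0.1054 = 0.342.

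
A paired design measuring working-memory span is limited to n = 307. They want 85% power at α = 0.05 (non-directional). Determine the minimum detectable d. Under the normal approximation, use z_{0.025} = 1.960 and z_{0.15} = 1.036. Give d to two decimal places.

For a single sample (or paired design) of n = 307: d_min = (z_{α/2} + z_β)/√n.
z-sum = 1.960 + 1.036 = 2.996.
d_min = 2.996 / √307 = 2.996 / 17.521 = 0.171.

d_min ≈ 0.17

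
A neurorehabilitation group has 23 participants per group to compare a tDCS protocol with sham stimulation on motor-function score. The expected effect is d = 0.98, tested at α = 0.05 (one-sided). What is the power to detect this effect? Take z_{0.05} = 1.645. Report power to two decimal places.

power ≈ 0.95

For two equal groups, power = Φ(d·√(n/2) − z_{α}).
d·√(n/2) = 0.98 × √(23/2) = 0.98 × 3.391 = 3.323.
z_β = 3.323 − 1.645 = 1.678.
Power = Φ(1.678) = 0.953.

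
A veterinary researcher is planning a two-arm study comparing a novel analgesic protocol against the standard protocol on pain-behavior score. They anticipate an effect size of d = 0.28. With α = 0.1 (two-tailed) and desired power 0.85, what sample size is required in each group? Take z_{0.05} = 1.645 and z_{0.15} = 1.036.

n = 184 per group

For two independent groups with equal n: n = 2·((z_{α/2} + z_β) / d)².
z_{α/2} + z_β = 1.645 + 1.036 = 2.681.
n = 2 × (2.681 / 0.28)² = 2 × 9.575² = 2 × 91.68 = 183.4.
Round up to the next whole participant.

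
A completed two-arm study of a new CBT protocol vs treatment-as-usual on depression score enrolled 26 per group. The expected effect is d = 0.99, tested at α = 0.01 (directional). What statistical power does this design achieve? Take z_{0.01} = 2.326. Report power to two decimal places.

For two equal groups, power = Φ(d·√(n/2) − z_{α}).
d·√(n/2) = 0.99 × √(26/2) = 0.99 × 3.606 = 3.569.
z_β = 3.569 − 2.326 = 1.243.
Power = Φ(1.243) = 0.893.

power ≈ 0.89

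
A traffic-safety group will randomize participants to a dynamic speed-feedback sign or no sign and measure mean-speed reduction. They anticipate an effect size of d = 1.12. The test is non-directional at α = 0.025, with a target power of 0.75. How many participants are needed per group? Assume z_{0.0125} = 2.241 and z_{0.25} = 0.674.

For two independent groups with equal n: n = 2·((z_{α/2} + z_β) / d)².
z_{α/2} + z_β = 2.241 + 0.674 = 2.915.
n = 2 × (2.915 / 1.12)² = 2 × 2.603² = 2 × 6.77 = 13.5.
Round up to the next whole participant.

n = 14 per group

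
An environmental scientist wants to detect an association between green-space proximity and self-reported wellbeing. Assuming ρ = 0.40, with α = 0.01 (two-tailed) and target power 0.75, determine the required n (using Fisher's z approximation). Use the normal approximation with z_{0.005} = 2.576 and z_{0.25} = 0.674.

Fisher's z: C = ½·ln((1+r)/(1−r)) = ½·ln(2.3333) = 0.4236.
n = ((z_{α/2} + z_β)/C)² + 3.
(2.576 + 0.674) / 0.4236 = 3.250 / 0.4236 = 7.672.
n = 7.672² + 3 = 58.86 + 3 = 61.9.
Round up.

n = 62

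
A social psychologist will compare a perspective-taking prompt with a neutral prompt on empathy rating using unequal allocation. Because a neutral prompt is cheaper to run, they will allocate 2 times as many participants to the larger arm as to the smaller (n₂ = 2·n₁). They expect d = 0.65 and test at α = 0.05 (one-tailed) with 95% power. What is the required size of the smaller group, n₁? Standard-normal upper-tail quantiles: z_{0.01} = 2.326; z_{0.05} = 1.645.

n₁ = 39

With allocation ratio k = n₂/n₁ = 2, Var(x̄₁−x̄₂) = σ²(1/n₁ + 1/(k·n₁)) = σ²·(k+1)/(k·n₁).
So n₁ = (1 + 1/k)·((z_{α} + z_β)/d)² = 1.500 × (3.290/0.65)².
n₁ = 1.500 × 25.62 = 38.4.
Round up: n₁ = 39, giving n₂ = 2 × 39 = 78.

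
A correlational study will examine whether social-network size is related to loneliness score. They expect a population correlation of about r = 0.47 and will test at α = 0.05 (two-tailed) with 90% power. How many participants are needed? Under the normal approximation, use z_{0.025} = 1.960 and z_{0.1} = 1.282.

Fisher's z: C = ½·ln((1+r)/(1−r)) = ½·ln(2.7736) = 0.5101.
n = ((z_{α/2} + z_β)/C)² + 3.
(1.960 + 1.282) / 0.5101 = 3.242 / 0.5101 = 6.356.
n = 6.356² + 3 = 40.39 + 3 = 43.4.
Round up.

n = 44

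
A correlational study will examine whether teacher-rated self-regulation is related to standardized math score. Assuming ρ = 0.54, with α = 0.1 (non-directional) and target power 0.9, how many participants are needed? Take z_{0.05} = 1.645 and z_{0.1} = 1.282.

n = 27

Fisher's z: C = ½·ln((1+r)/(1−r)) = ½·ln(3.3478) = 0.6042.
n = ((z_{α/2} + z_β)/C)² + 3.
(1.645 + 1.282) / 0.6042 = 2.927 / 0.6042 = 4.844.
n = 4.844² + 3 = 23.47 + 3 = 26.5.
Round up.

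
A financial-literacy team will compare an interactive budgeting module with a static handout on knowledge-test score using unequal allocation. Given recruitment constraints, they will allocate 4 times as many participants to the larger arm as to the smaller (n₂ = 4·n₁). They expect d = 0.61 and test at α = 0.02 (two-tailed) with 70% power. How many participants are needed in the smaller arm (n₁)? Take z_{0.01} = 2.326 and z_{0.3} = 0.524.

With allocation ratio k = n₂/n₁ = 4, Var(x̄₁−x̄₂) = σ²(1/n₁ + 1/(k·n₁)) = σ²·(k+1)/(k·n₁).
So n₁ = (1 + 1/k)·((z_{α/2} + z_β)/d)² = 1.250 × (2.850/0.61)².
n₁ = 1.250 × 21.83 = 27.3.
Round up: n₁ = 28, giving n₂ = 4 × 28 = 112.

n₁ = 28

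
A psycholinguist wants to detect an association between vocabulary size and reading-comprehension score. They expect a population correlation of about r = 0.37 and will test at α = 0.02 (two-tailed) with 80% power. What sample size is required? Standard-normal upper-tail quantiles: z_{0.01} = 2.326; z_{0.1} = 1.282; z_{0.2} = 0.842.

n = 70

Fisher's z: C = ½·ln((1+r)/(1−r)) = ½·ln(2.1746) = 0.3884.
n = ((z_{α/2} + z_β)/C)² + 3.
(2.326 + 0.842) / 0.3884 = 3.168 / 0.3884 = 8.157.
n = 8.157² + 3 = 66.53 + 3 = 69.5.
Round up.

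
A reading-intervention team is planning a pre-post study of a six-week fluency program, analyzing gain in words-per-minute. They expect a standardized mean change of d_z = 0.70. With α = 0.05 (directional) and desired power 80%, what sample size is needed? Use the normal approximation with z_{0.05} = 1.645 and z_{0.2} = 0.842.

n = 13 pairs

For a paired (one-sample on differences) test: n = ((z_{α} + z_β) / d)².
z_{α} + z_β = 1.645 + 0.842 = 2.487.
n = (2.487 / 0.70)² = 3.553² = 12.62.
Round up.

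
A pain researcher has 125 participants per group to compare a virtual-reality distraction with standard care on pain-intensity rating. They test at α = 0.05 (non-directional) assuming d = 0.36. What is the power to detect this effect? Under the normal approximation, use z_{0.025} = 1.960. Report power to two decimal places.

power ≈ 0.81

For two equal groups, power = Φ(d·√(n/2) − z_{α/2}).
d·√(n/2) = 0.36 × √(125/2) = 0.36 × 7.906 = 2.846.
z_β = 2.846 − 1.960 = 0.886.
Power = Φ(0.886) = 0.812.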